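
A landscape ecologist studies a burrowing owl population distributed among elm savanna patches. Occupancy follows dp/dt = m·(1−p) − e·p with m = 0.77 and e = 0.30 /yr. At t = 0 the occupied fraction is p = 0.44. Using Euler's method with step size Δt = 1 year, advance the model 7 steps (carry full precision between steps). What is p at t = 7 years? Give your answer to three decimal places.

0.720

Update rule: p ← p + [m·(1−p) − e·p]·Δt with Δt = 1.
  1  |  dp/dt·Δt = +0.299200  |  p_1 = 0.739200
  2  |  dp/dt·Δt = -0.020944  |  p_2 = 0.718256
  3  |  dp/dt·Δt = +0.001466  |  p_3 = 0.719722
  4  |  dp/dt·Δt = -0.000103  |  p_4 = 0.719619
  5  |  dp/dt·Δt = +0.000007  |  p_5 = 0.719627
  6  |  dp/dt·Δt = -0.000001  |  p_6 = 0.719626
  7  |  dp/dt·Δt = +0.000000  |  p_7 = 0.719626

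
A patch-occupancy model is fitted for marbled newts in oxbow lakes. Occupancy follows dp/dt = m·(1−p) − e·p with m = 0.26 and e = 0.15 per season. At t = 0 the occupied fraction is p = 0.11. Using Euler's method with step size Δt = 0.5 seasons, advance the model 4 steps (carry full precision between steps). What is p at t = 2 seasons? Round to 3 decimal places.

0.425

Update rule: p ← p + [m·(1−p) − e·p]·Δt with Δt = 0.5.
p: 0.11000 → 0.21745  (Δp = +0.10745)
p: 0.21745 → 0.30287  (Δp = +0.08542)
p: 0.30287 → 0.37078  (Δp = +0.06791)
p: 0.37078 → 0.42477  (Δp = +0.05399)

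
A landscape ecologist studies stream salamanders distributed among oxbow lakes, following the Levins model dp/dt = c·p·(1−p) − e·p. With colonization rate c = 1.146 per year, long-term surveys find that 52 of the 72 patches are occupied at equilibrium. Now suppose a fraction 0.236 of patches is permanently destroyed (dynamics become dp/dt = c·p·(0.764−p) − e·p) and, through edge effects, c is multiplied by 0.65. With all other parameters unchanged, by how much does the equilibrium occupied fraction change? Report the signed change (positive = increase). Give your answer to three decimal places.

-0.386

Observed p* = 52/72 = 0.72222.
Balance c(1−p*) = e gives e = 1.146×(1 − 0.72222) = 0.31834.
New p* = 0.764 − e/c = 0.764 − 0.31834/0.74490 = 0.33664.
Δp* = 0.33664 − 0.72222 = -0.38558.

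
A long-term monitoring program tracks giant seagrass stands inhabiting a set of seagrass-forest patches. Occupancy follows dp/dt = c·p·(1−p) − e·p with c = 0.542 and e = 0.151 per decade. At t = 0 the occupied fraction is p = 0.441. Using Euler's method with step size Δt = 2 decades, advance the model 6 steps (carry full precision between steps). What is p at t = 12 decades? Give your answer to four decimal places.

Update rule: p ← p + [c·p·(1−p) − e·p]·Δt with Δt = 2.
  1  |  dp/dt·Δt = +0.134045  |  p_1 = 0.575045
  2  |  dp/dt·Δt = +0.091232  |  p_2 = 0.666276
  3  |  dp/dt·Δt = +0.039814  |  p_3 = 0.706091
  4  |  dp/dt·Δt = +0.011719  |  p_4 = 0.717810
  5  |  dp/dt·Δt = +0.002795  |  p_5 = 0.720605
  6  |  dp/dt·Δt = +0.000623  |  p_6 = 0.721228

0.7212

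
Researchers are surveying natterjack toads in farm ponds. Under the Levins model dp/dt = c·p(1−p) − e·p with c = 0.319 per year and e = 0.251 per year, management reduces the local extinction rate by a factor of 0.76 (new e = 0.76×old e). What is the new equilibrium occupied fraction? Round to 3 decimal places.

0.402

Before: p* = 1 − 0.251/0.319 = 0.2132.
After the change, c = 0.319, e = 0.19076, so p* = 1 − 0.19076/0.319 = 0.4020.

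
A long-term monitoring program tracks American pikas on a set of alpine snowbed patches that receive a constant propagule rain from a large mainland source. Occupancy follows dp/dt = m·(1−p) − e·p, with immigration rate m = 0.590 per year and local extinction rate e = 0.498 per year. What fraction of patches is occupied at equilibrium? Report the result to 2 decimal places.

0.54

At equilibrium the propagule rain into empty patches balances local extinction: m(1−p*) = e·p*.
p* = m/(m+e) = 0.590/(0.590+0.498) = 0.590/1.0880 = 0.5423.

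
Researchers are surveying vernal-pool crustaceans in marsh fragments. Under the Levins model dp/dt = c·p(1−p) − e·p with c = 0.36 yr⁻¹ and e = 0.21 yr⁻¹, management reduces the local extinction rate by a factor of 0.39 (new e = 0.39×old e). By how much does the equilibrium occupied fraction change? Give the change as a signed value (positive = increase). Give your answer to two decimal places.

0.36

Before: p* = 1 − 0.21/0.36 = 0.4167.
After the change, c = 0.36, e = 0.0819, so p* = 1 − 0.0819/0.36 = 0.7725.
Δp* = 0.7725 − 0.4167 = +0.3558.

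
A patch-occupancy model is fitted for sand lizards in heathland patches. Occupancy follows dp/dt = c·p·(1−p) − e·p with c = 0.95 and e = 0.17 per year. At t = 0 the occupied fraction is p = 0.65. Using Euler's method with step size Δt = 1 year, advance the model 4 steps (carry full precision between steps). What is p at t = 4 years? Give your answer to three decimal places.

Update rule: p ← p + [c·p·(1−p) − e·p]·Δt with Δt = 1.
p: 0.65000 → 0.75562  (Δp = +0.10562)
p: 0.75562 → 0.80259  (Δp = +0.04697)
p: 0.80259 → 0.81667  (Δp = +0.01408)
p: 0.81667 → 0.82007  (Δp = +0.00340)

0.820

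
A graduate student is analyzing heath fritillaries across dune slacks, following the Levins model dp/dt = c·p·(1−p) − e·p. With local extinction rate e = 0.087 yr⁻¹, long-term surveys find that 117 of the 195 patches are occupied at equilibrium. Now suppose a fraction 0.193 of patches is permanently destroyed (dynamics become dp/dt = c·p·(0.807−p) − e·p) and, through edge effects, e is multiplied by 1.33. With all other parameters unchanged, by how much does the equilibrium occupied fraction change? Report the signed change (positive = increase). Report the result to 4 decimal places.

-0.3250

Observed p* = 117/195 = 0.60000.
Balance c(1−p*) = e gives c = e/(1 − 0.60000) = 0.087/0.40000 = 0.21750.
New p* = 0.807 − e/c = 0.807 − 0.11571/0.21750 = 0.27500.
Δp* = 0.27500 − 0.60000 = -0.32500.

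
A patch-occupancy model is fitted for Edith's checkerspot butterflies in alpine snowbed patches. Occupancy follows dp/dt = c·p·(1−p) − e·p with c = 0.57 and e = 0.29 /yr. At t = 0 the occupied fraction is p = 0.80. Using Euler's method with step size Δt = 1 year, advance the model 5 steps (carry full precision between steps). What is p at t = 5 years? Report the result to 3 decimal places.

0.524

Update rule: p ← p + [c·p·(1−p) − e·p]·Δt with Δt = 1.
step 1: Δp = -0.14080, p = 0.65920
step 2: Δp = -0.06311, p = 0.59609
step 3: Δp = -0.03563, p = 0.56046
step 4: Δp = -0.02212, p = 0.53834
step 5: Δp = -0.01446, p = 0.52388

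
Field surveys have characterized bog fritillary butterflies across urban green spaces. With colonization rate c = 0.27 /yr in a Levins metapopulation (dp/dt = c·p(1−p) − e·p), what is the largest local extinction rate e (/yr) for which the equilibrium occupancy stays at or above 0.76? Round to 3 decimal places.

1 − e/c ≥ 0.76 ⇒ e ≤ c(1 − 0.76) = 0.27 × 0.2400.
e_max = 0.0648.

0.065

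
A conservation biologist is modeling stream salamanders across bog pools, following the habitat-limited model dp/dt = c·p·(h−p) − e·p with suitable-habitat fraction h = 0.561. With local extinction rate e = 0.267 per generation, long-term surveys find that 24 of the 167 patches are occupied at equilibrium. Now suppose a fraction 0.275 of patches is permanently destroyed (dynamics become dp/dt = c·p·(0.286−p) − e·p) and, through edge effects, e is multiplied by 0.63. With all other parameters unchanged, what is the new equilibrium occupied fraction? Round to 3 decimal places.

0.023

Observed p* = 24/167 = 0.14371.
Balance c(h−p*) = e gives c = e/(0.561 − 0.14371) = 0.267/0.41729 = 0.63984.
New p* = 0.286 − e/c = 0.286 − 0.16821/0.63984 = 0.02311.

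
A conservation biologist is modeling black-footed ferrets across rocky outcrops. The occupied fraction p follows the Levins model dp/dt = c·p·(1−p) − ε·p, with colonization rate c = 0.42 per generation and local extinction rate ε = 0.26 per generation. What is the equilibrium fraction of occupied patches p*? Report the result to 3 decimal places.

0.381

Setting dp/dt = 0 and dividing through by p* gives c·(1−p*) = ε.
So p* = 1 − ε/c = 1 − 0.26/0.42 = 1 − 0.6190 = 0.3810.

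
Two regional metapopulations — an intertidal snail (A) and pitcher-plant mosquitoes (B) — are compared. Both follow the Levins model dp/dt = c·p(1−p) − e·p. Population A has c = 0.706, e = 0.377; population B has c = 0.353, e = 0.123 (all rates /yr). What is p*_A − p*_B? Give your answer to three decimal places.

A: p*_A = 1 − 0.377/0.706 = 0.4660.
B: p*_B = 1 − 0.123/0.353 = 0.6516.
p*_A − p*_B = 0.4660 − 0.6516 = -0.1856.

-0.186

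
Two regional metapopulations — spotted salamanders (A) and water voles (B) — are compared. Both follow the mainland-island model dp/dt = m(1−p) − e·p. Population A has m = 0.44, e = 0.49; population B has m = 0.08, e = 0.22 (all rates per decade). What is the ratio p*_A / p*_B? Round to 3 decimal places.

A: p*_A = m/(m+e) = 0.44/0.9300 = 0.4731.
B: p*_B = 0.08/0.3000 = 0.2667.
p*_A / p*_B = 0.4731/0.2667 = 1.7742.

1.774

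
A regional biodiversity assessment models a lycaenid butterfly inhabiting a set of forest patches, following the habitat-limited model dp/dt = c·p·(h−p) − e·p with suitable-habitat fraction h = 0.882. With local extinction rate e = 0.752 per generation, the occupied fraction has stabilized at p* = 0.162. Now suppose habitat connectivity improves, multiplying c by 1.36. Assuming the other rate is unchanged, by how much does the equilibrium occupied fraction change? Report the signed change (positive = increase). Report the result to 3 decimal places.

Balance c(h−p*) = e gives c = e/(0.882 − 0.16200) = 0.752/0.72000 = 1.04444.
New p* = 0.882 − e/c = 0.882 − 0.75200/1.42044 = 0.35259.
Δp* = 0.35259 − 0.16200 = +0.19059.

0.191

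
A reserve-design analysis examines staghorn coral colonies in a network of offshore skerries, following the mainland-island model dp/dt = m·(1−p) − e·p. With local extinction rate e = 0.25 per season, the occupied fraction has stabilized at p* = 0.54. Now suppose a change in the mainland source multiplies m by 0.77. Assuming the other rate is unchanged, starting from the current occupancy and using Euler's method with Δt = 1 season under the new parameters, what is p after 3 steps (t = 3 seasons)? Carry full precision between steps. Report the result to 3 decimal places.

Balance m(1−p*) = e·p* gives m = e·p*/(1−p*) = 0.25×0.54000/0.46000 = 0.29348.
Starting from p₀ = 0.54000; update p ← p + (dp/dt)·Δt with the new parameters.
step 1: Δp = -0.03105, p = 0.50895
step 2: Δp = -0.01627, p = 0.49268
step 3: Δp = -0.00853, p = 0.48415

0.484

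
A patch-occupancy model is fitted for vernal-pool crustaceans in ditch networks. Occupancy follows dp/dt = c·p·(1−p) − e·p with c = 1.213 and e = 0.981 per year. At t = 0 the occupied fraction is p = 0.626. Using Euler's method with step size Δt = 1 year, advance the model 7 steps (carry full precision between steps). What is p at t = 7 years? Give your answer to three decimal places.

0.204

Update rule: p ← p + [c·p·(1−p) − e·p]·Δt with Δt = 1.
t = 1: p = 0.62600 + (-0.33011) = 0.29589
t = 2: p = 0.29589 + (-0.03755) = 0.25834
t = 3: p = 0.25834 + (-0.02102) = 0.23732
t = 4: p = 0.23732 + (-0.01326) = 0.22406
t = 5: p = 0.22406 + (-0.00891) = 0.21515
t = 6: p = 0.21515 + (-0.00623) = 0.20891
t = 7: p = 0.20891 + (-0.00447) = 0.20444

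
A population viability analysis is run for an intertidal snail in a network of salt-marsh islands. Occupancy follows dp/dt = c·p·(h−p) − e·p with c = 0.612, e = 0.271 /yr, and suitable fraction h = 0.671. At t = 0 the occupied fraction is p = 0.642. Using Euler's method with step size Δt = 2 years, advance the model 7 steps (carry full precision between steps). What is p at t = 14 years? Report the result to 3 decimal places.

0.236

Update rule: p ← p + [c·p·(h−p) − e·p]·Δt with Δt = 2.
p: 0.64200 → 0.31682  (Δp = -0.32518)
p: 0.31682 → 0.28245  (Δp = -0.03437)
p: 0.28245 → 0.26369  (Δp = -0.01876)
p: 0.26369 → 0.25223  (Δp = -0.01146)
p: 0.25223 → 0.24481  (Δp = -0.00742)
p: 0.24481 → 0.23983  (Δp = -0.00498)
p: 0.23983 → 0.23641  (Δp = -0.00342)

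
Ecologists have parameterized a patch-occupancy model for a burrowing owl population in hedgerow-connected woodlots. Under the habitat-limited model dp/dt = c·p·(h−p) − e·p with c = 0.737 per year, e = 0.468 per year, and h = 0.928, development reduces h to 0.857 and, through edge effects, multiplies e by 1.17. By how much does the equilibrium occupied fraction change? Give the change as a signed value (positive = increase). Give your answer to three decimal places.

-0.179

Before: p* = h − e/c = 0.928 − 0.468/0.737 = 0.928 − 0.6350 = 0.2930.
After: c = 0.737, e = 0.54756, h = 0.857; p* = 0.857 − 0.54756/0.737 = 0.1140.
Δp* = 0.1140 − 0.2930 = -0.1790.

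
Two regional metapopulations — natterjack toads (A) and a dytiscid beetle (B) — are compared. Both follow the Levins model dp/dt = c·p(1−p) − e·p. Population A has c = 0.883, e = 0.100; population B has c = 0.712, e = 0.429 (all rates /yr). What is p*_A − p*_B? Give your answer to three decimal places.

A: p*_A = 1 − 0.100/0.883 = 0.8867.
B: p*_B = 1 − 0.429/0.712 = 0.3975.
p*_A − p*_B = 0.8867 − 0.3975 = 0.4893.

0.489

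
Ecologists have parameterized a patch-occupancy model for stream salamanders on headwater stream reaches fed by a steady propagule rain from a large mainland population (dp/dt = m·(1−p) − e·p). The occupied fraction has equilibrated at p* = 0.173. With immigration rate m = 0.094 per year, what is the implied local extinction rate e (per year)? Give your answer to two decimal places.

At equilibrium m(1−p*) = e·p*, so e = m(1−p*)/p*.
e = 0.094 × 0.8270 / 0.173 = 0.4494.

0.45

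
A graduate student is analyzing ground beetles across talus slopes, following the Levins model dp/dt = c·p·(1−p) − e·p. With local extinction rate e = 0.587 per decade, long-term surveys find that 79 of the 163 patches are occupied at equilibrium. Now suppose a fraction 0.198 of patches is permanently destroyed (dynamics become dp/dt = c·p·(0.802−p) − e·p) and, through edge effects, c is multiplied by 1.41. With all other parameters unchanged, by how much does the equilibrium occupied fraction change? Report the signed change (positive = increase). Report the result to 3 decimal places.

Observed p* = 79/163 = 0.48466.
Balance c(1−p*) = e gives c = e/(1 − 0.48466) = 0.587/0.51534 = 1.13905.
New p* = 0.802 − e/c = 0.802 − 0.58700/1.60606 = 0.43651.
Δp* = 0.43651 − 0.48466 = -0.04815.

-0.048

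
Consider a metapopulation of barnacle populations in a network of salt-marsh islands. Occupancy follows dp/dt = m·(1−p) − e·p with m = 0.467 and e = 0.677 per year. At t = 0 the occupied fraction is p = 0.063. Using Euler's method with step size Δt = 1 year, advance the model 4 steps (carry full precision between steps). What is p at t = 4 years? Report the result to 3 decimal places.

Update rule: p ← p + [m·(1−p) − e·p]·Δt with Δt = 1.
p: 0.06300 → 0.45793  (Δp = +0.39493)
p: 0.45793 → 0.40106  (Δp = -0.05687)
p: 0.40106 → 0.40925  (Δp = +0.00819)
p: 0.40925 → 0.40807  (Δp = -0.00118)

0.408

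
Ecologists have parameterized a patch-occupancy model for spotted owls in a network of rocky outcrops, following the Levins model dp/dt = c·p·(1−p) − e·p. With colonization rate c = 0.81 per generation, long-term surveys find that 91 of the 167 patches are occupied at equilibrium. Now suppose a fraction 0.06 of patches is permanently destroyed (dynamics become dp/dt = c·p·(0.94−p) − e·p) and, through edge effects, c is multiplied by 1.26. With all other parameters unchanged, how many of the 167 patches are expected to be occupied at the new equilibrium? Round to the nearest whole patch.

97

Observed p* = 91/167 = 0.54491.
Balance c(1−p*) = e gives e = 0.81×(1 − 0.54491) = 0.36862.
New p* = 0.94 − e/c = 0.94 − 0.36862/1.02060 = 0.57882.
Expected occupied = 167 × 0.57882 = 96.66 ≈ 97.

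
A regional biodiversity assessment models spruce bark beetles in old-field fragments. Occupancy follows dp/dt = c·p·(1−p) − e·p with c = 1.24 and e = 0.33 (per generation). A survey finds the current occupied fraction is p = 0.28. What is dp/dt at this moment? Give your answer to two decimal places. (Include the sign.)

Colonization term: c·p·(1−p) = 1.24×0.28×0.7200 = 0.24998.
Extinction term: e·p = 0.09240.
dp/dt = 0.24998 − 0.09240 = 0.15758.

0.16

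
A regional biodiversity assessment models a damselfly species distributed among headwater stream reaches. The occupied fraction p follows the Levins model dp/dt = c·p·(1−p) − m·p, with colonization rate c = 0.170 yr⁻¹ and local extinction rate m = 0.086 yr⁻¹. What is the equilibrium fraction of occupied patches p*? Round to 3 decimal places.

At equilibrium, colonization balances extinction: c·p*·(1−p*) = m·p*.
So p* = 1 − m/c = 1 − 0.086/0.170 = 1 − 0.5059 = 0.4941.

0.494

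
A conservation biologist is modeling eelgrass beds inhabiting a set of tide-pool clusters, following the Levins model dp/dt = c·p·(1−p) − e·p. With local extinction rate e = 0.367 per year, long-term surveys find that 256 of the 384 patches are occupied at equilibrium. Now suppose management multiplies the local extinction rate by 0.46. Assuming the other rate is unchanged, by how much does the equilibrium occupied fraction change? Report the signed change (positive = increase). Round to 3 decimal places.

Observed p* = 256/384 = 0.66667.
Balance c(1−p*) = e gives c = e/(1 − 0.66667) = 0.367/0.33333 = 1.10101.
New p* = 1 − e/c = 1 − 0.16882/1.10101 = 0.84667.
Δp* = 0.84667 − 0.66667 = +0.18000.

0.180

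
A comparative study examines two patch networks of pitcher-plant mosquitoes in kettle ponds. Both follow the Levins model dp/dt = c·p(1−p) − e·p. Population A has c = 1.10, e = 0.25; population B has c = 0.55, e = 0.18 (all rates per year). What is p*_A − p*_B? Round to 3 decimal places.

0.100

A: p*_A = 1 − 0.25/1.10 = 0.7727.
B: p*_B = 1 − 0.18/0.55 = 0.6727.
p*_A − p*_B = 0.7727 − 0.6727 = 0.1000.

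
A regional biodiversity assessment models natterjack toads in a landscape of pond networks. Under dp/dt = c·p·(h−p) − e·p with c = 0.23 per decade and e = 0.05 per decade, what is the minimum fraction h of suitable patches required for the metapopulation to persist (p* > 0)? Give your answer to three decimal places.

p* = h − e/c is positive only when h > e/c.
h_min = e/c = 0.05/0.23 = 0.2174.

0.217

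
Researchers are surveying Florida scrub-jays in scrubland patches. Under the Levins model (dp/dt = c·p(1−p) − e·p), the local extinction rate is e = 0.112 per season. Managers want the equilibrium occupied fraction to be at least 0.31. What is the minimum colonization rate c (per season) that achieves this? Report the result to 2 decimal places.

0.16

p* = 1 − e/c ≥ 0.31 requires e/c ≤ 0.6900, i.e. c ≥ e/0.6900.
c_min = 0.112/0.6900 = 0.1623.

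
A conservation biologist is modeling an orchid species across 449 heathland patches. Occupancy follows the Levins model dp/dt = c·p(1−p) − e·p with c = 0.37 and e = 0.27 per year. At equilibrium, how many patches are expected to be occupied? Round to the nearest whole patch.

p* = 1 − e/c = 1 − 0.27/0.37 = 0.2703.
Expected occupied patches = N × p* = 449 × 0.2703 = 121.35 ≈ 121.

121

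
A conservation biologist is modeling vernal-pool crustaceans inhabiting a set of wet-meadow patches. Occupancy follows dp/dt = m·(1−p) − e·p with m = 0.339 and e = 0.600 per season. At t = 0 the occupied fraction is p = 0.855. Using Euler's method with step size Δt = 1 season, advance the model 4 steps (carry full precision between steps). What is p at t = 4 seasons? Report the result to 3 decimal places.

0.361

Update rule: p ← p + [m·(1−p) − e·p]·Δt with Δt = 1.
t = 1: p = 0.85500 + (-0.46385) = 0.39115
t = 2: p = 0.39115 + (-0.02829) = 0.36286
t = 3: p = 0.36286 + (-0.00173) = 0.36113
t = 4: p = 0.36113 + (-0.00011) = 0.36103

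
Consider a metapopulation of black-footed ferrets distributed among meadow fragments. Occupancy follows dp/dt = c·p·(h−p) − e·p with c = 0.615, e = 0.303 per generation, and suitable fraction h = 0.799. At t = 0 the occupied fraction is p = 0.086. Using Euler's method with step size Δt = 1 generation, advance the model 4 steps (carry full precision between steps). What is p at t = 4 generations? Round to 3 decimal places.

0.137

Update rule: p ← p + [c·p·(h−p) − e·p]·Δt with Δt = 1.
p: 0.08600 → 0.09765  (Δp = +0.01165)
p: 0.09765 → 0.11018  (Δp = +0.01253)
p: 0.11018 → 0.12347  (Δp = +0.01329)
p: 0.12347 → 0.13736  (Δp = +0.01388)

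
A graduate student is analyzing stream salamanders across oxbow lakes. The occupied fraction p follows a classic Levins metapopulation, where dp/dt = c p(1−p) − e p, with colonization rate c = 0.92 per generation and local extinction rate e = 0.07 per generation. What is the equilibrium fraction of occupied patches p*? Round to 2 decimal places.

0.92

At equilibrium, colonization balances extinction: c·p*·(1−p*) = e·p*.
So p* = 1 − e/c = 1 − 0.07/0.92 = 1 − 0.0761 = 0.9239.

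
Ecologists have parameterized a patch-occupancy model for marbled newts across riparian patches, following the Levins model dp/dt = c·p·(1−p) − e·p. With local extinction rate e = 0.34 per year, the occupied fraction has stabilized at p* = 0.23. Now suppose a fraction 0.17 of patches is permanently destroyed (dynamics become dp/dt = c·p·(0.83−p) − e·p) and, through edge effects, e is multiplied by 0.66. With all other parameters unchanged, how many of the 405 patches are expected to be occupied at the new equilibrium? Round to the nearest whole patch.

Balance c(1−p*) = e gives c = e/(1 − 0.23000) = 0.34/0.77000 = 0.44156.
New p* = 0.83 − e/c = 0.83 − 0.22440/0.44156 = 0.32180.
Expected occupied = 405 × 0.32180 = 130.33 ≈ 130.

130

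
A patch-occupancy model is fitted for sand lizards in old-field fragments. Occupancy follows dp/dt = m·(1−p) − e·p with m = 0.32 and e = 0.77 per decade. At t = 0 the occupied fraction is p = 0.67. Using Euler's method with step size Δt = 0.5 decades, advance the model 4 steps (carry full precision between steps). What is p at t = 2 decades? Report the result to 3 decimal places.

Update rule: p ← p + [m·(1−p) − e·p]·Δt with Δt = 0.5.
t = 0.5: p = 0.67000 + (-0.20515) = 0.46485
t = 1: p = 0.46485 + (-0.09334) = 0.37151
t = 1.5: p = 0.37151 + (-0.04247) = 0.32904
t = 2: p = 0.32904 + (-0.01932) = 0.30971

0.310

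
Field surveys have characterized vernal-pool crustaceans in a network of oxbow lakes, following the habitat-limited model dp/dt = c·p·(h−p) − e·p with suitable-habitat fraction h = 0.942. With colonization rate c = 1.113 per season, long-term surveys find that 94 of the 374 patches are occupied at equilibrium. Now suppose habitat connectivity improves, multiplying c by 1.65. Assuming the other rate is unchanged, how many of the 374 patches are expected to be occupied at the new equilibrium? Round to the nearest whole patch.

Observed p* = 94/374 = 0.25134.
Balance c(h−p*) = e gives e = 1.113×(0.942 − 0.25134) = 0.76870.
New p* = 0.942 − e/c = 0.942 − 0.76870/1.83645 = 0.52342.
Expected occupied = 374 × 0.52342 = 195.76 ≈ 196.

196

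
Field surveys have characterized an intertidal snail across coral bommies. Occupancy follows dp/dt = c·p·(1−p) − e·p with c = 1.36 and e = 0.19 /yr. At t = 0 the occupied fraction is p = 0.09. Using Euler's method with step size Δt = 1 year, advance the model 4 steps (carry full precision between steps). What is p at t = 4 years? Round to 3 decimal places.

Update rule: p ← p + [c·p·(1−p) − e·p]·Δt with Δt = 1.
step 1: Δp = +0.09428, p = 0.18428
step 2: Δp = +0.16943, p = 0.35371
step 3: Δp = +0.24369, p = 0.59740
step 4: Δp = +0.21359, p = 0.81099

0.811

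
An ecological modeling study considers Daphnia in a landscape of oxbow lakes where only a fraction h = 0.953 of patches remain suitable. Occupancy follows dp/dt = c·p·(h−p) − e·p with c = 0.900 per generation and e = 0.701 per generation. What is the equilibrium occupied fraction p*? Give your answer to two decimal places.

Setting dp/dt = 0 and dividing by p* gives c·(h−p*) = e.
So p* = h − e/c = 0.953 − 0.701/0.900 = 0.953 − 0.7789 = 0.1741.

0.17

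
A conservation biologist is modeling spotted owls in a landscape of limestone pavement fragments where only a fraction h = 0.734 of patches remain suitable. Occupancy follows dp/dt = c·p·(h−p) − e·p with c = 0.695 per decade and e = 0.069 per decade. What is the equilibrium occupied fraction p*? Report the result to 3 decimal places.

0.635

Setting dp/dt = 0 and dividing by p* gives c·(h−p*) = e.
So p* = h − e/c = 0.734 − 0.069/0.695 = 0.734 − 0.0993 = 0.6347.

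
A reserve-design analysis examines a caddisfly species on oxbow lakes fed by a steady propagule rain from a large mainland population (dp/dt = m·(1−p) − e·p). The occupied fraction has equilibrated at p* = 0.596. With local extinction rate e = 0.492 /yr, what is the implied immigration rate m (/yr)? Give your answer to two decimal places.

0.73

At equilibrium m(1−p*) = e·p*, so m = e·p*/(1−p*).
m = 0.492 × 0.596 / 0.4040 = 0.2932/0.4040 = 0.7258.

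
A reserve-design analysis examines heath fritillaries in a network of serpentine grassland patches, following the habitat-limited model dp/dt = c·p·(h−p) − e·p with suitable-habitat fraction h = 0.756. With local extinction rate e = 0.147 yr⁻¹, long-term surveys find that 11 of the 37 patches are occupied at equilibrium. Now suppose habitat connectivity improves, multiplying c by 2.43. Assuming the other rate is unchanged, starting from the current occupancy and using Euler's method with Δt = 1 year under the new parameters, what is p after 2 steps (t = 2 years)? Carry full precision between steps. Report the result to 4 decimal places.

Observed p* = 11/37 = 0.29730.
Balance c(h−p*) = e gives c = e/(0.756 − 0.29730) = 0.147/0.45870 = 0.32047.
Starting from p₀ = 0.29730; update p ← p + (dp/dt)·Δt with the new parameters.
p: 0.29730 → 0.35979  (Δp = +0.06249)
p: 0.35979 → 0.41791  (Δp = +0.05812)

0.4179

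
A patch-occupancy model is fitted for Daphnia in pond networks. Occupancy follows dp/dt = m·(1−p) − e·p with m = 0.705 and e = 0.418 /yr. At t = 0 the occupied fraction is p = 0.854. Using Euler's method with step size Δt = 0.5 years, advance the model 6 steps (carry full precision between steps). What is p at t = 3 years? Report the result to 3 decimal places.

Update rule: p ← p + [m·(1−p) − e·p]·Δt with Δt = 0.5.
  1  |  dp/dt·Δt = -0.127021  |  p_1 = 0.726979
  2  |  dp/dt·Δt = -0.055699  |  p_2 = 0.671280
  3  |  dp/dt·Δt = -0.024424  |  p_3 = 0.646856
  4  |  dp/dt·Δt = -0.010710  |  p_4 = 0.636147
  5  |  dp/dt·Δt = -0.004696  |  p_5 = 0.631450
  6  |  dp/dt·Δt = -0.002059  |  p_6 = 0.629391

0.629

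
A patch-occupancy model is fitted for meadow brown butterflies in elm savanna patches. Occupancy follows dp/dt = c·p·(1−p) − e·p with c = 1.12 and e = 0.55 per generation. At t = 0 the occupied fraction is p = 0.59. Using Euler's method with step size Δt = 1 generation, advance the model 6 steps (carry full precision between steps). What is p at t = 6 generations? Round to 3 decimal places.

Update rule: p ← p + [c·p·(1−p) − e·p]·Δt with Δt = 1.
t = 1: p = 0.59000 + (-0.05357) = 0.53643
t = 2: p = 0.53643 + (-0.01652) = 0.51991
t = 3: p = 0.51991 + (-0.00639) = 0.51351
t = 4: p = 0.51351 + (-0.00264) = 0.51088
t = 5: p = 0.51088 + (-0.00111) = 0.50976
t = 6: p = 0.50976 + (-0.00048) = 0.50929

0.509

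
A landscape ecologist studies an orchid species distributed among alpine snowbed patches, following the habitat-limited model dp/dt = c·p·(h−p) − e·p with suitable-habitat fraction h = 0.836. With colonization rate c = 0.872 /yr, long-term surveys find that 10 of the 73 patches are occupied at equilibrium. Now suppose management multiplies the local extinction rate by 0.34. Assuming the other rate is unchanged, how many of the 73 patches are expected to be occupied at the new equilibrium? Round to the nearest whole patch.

44

Observed p* = 10/73 = 0.13699.
Balance c(h−p*) = e gives e = 0.872×(0.836 − 0.13699) = 0.60954.
New p* = 0.836 − e/c = 0.836 − 0.20724/0.87200 = 0.59834.
Expected occupied = 73 × 0.59834 = 43.68 ≈ 44.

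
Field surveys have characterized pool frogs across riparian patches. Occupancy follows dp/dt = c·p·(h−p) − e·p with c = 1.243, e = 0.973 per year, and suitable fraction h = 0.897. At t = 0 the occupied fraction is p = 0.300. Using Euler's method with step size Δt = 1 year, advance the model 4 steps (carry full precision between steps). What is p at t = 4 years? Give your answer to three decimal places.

0.163

Update rule: p ← p + [c·p·(h−p) − e·p]·Δt with Δt = 1.
t = 1: p = 0.30000 + (-0.06928) = 0.23072
t = 2: p = 0.23072 + (-0.03341) = 0.19731
t = 3: p = 0.19731 + (-0.02038) = 0.17693
t = 4: p = 0.17693 + (-0.01379) = 0.16314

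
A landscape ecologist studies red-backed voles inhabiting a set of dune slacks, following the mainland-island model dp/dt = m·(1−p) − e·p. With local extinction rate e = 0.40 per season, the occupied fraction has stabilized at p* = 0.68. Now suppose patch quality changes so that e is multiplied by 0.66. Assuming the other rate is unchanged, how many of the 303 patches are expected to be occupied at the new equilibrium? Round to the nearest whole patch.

231

Balance m(1−p*) = e·p* gives m = e·p*/(1−p*) = 0.40×0.68000/0.32000 = 0.85000.
New p* = m/(m+e) = 0.85000/(0.85000+0.26400) = 0.76302.
Expected occupied = 303 × 0.76302 = 231.20 ≈ 231.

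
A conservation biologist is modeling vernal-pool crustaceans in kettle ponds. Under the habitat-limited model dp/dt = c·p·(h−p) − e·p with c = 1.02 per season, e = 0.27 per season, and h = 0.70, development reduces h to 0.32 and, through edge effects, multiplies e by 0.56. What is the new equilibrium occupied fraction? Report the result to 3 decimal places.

0.172

Before: p* = h − e/c = 0.70 − 0.27/1.02 = 0.70 − 0.2647 = 0.4353.
After: c = 1.02, e = 0.1512, h = 0.32; p* = 0.32 − 0.1512/1.02 = 0.1718.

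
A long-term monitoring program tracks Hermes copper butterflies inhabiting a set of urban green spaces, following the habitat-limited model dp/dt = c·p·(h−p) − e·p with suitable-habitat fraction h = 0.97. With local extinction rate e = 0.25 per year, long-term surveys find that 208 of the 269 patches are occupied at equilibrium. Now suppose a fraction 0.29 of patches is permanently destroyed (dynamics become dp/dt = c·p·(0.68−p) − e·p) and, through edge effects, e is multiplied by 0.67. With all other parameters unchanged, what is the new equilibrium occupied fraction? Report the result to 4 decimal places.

Observed p* = 208/269 = 0.77323.
Balance c(h−p*) = e gives c = e/(0.97 − 0.77323) = 0.25/0.19677 = 1.27052.
New p* = 0.68 − e/c = 0.68 − 0.16750/1.27052 = 0.54816.

0.5482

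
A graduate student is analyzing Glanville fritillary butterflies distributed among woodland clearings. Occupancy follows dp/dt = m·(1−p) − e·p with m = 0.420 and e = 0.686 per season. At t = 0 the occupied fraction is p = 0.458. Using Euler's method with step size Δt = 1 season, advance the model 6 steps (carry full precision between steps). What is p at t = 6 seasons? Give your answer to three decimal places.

0.380

Update rule: p ← p + [m·(1−p) − e·p]·Δt with Δt = 1.
p: 0.45800 → 0.37145  (Δp = -0.08655)
p: 0.37145 → 0.38063  (Δp = +0.00917)
p: 0.38063 → 0.37965  (Δp = -0.00097)
p: 0.37965 → 0.37976  (Δp = +0.00010)
p: 0.37976 → 0.37975  (Δp = -0.00001)
p: 0.37975 → 0.37975  (Δp = +0.00000)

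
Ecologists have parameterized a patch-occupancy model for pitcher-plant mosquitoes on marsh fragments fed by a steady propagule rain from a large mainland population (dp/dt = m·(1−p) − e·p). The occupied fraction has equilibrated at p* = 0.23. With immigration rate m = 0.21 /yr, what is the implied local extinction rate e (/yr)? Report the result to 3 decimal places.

At equilibrium m(1−p*) = e·p*, so e = m(1−p*)/p*.
e = 0.21 × 0.7700 / 0.23 = 0.7030.

0.703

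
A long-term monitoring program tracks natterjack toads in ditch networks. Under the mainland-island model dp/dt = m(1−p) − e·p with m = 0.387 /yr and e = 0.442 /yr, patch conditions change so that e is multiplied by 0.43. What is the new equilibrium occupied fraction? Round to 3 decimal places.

0.671

Before: p* = 0.387/(0.387+0.442) = 0.4668.
After: m = 0.387, e = 0.19006; p* = 0.387/0.5771 = 0.6706.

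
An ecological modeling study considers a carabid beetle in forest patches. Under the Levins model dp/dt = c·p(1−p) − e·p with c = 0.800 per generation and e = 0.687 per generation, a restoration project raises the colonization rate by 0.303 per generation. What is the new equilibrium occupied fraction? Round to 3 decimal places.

0.377

Before: p* = 1 − 0.687/0.800 = 0.1412.
After the change, c = 1.103, e = 0.687, so p* = 1 − 0.687/1.103 = 0.3772.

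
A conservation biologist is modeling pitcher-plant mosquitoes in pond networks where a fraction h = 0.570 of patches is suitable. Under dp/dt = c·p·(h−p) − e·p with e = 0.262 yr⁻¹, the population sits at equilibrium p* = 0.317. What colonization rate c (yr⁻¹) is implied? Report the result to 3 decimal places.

1.036

At equilibrium c(h−p*) = e, so c = e/(h−p*).
c = 0.262/(0.570 − 0.317) = 0.262/0.2530 = 1.0356.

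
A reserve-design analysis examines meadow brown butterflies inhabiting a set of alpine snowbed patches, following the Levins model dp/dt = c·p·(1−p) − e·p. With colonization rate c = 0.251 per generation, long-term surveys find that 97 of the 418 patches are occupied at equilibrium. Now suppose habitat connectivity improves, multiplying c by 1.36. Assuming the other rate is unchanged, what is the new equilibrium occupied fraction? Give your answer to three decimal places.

0.435

Observed p* = 97/418 = 0.23206.
Balance c(1−p*) = e gives e = 0.251×(1 − 0.23206) = 0.19275.
New p* = 1 − e/c = 1 − 0.19275/0.34136 = 0.43535.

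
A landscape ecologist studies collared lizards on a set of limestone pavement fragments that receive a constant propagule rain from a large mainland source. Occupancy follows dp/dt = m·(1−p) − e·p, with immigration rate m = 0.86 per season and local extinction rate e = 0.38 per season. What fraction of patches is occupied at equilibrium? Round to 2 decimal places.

0.69

At equilibrium the propagule rain into empty patches balances local extinction: m(1−p*) = e·p*.
p* = m/(m+e) = 0.86/(0.86+0.38) = 0.86/1.2400 = 0.6935.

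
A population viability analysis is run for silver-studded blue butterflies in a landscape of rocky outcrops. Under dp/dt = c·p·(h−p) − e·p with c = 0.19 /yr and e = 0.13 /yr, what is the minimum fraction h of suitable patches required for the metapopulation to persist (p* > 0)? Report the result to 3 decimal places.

p* = h − e/c is positive only when h > e/c.
h_min = e/c = 0.13/0.19 = 0.6842.

0.684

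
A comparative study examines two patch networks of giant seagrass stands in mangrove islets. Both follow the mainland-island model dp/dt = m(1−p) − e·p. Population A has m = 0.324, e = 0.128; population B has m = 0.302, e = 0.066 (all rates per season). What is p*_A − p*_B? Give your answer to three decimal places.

-0.104

A: p*_A = m/(m+e) = 0.324/0.4520 = 0.7168.
B: p*_B = 0.302/0.3680 = 0.8207.
p*_A − p*_B = 0.7168 − 0.8207 = -0.1038.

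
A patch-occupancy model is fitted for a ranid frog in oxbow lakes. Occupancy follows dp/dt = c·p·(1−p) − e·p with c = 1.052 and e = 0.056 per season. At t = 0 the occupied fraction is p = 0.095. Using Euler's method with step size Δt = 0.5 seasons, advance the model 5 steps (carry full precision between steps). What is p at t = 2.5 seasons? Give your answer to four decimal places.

0.4827

Update rule: p ← p + [c·p·(1−p) − e·p]·Δt with Δt = 0.5.
t = 0.5: p = 0.09500 + (+0.04256) = 0.13756
t = 1: p = 0.13756 + (+0.05855) = 0.19612
t = 1.5: p = 0.19612 + (+0.07743) = 0.27355
t = 2: p = 0.27355 + (+0.09687) = 0.37042
t = 2.5: p = 0.37042 + (+0.11230) = 0.48271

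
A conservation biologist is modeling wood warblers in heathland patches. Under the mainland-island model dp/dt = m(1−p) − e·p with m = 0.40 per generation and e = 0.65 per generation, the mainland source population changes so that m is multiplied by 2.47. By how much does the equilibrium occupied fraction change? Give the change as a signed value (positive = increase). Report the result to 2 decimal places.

0.22

Before: p* = 0.40/(0.40+0.65) = 0.3810.
After: m = 0.988, e = 0.65; p* = 0.988/1.6380 = 0.6032.
Δp* = 0.6032 − 0.3810 = +0.2222.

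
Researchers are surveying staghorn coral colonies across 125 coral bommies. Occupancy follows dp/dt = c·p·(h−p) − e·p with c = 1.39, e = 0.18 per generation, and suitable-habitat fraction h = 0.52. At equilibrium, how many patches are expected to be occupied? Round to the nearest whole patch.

49

p* = h − e/c = 0.52 − 0.1295 = 0.3905.
Expected occupied patches = N × p* = 125 × 0.3905 = 48.81 ≈ 49.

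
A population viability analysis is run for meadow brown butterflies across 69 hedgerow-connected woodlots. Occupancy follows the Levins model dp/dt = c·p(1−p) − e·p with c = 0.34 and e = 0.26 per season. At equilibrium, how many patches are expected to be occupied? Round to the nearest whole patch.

16

p* = 1 − e/c = 1 − 0.26/0.34 = 0.2353.
Expected occupied patches = N × p* = 69 × 0.2353 = 16.24 ≈ 16.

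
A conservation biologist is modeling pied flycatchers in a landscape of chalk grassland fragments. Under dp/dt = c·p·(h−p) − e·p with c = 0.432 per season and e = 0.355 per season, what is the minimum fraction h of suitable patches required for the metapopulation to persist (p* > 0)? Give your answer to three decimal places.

p* = h − e/c is positive only when h > e/c.
h_min = e/c = 0.355/0.432 = 0.8218.

0.822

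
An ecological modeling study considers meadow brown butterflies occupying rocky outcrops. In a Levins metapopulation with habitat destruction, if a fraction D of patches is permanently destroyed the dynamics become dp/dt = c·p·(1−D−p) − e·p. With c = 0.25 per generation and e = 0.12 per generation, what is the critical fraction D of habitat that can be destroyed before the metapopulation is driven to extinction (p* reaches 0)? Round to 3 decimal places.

The nontrivial equilibrium is p* = (1−D) − e/c; extinction occurs when this hits zero.
So D_crit = 1 − e/c = 1 − 0.12/0.25 = 1 − 0.4800 = 0.5200.
This equals the undisturbed p*, a classic result of Lande's extension.

0.520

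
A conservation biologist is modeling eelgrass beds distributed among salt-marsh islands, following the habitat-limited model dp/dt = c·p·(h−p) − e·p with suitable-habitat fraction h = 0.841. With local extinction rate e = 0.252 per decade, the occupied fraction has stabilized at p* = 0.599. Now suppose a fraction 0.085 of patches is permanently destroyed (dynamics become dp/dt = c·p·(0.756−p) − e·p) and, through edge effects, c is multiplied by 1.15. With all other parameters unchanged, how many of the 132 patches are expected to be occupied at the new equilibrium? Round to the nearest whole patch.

72

Balance c(h−p*) = e gives c = e/(0.841 − 0.59900) = 0.252/0.24200 = 1.04132.
New p* = 0.756 − e/c = 0.756 − 0.25200/1.19752 = 0.54557.
Expected occupied = 132 × 0.54557 = 72.02 ≈ 72.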